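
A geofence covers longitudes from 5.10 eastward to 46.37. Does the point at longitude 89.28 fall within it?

Band width going east from +5.10° to +46.37°: ((46.37 − 5.10) mod 360) = 41.27°.
Offset of +89.28° east of the west edge: ((89.28 − 5.10) mod 360) = 84.18°.
84.18° > 41.27° ⇒ outside.

No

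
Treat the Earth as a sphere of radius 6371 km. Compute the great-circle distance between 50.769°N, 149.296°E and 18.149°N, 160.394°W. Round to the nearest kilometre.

5706 km

Δλ = -160.394 − 149.296 = -309.690°; wrapped into (−180°, 180°]: 50.310°.
Δφ = 18.149 − 50.769 = -32.620°.
a = sin²(Δφ/2) + cos φ₁ · cos φ₂ · sin²(Δλ/2) = 0.187456.
c = 2·atan2(√a, √(1−a)) = 0.89555 rad → d = 6371·c ≈ 5705.56 km.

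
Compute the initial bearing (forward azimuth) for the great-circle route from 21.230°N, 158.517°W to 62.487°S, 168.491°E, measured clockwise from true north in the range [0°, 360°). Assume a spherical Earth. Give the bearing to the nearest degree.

Δλ = 168.491 − -158.517 = 327.008°; wrapped into (−180°, 180°]: -32.992°.
θ = atan2( sin Δλ · cos φ₂ , cos φ₁ · sin φ₂ − sin φ₁ · cos φ₂ · cos Δλ )
  = atan2(-0.25154, -0.96702) = -165.419° → normalised to [0°, 360°): 194.581°.

195°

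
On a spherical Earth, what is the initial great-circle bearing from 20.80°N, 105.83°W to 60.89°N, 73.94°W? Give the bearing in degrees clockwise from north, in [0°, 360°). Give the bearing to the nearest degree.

21°

Δλ = -73.94 − -105.83 = 31.89°.
θ = atan2( sin Δλ · cos φ₂ , cos φ₁ · sin φ₂ − sin φ₁ · cos φ₂ · cos Δλ )
  = atan2(0.25701, 0.67007) = 20.985° → normalised to [0°, 360°): 20.985°.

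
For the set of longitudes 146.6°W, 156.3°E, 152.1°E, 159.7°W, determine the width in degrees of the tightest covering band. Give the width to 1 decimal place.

Sort the longitudes: -159.7°, -146.6°, +152.1°, +156.3°.
Eastward gaps between consecutive values (wrapping around): 13.1°, 298.7°, 4.2°, 44.0°.
Largest gap = 298.7° ⇒ minimal covering band is its complement: 360° − 298.7° = 61.3°.
Band runs from +152.1° eastward to -146.6°, crossing the antimeridian.

61.3°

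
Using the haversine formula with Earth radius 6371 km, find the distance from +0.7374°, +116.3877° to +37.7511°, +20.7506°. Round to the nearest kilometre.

10452 km

Δλ = 20.7506 − 116.3877 = -95.6371°.
Δφ = 37.7511 − 0.7374 = 37.0137°.
a = sin²(Δφ/2) + cos φ₁ · cos φ₂ · sin²(Δλ/2) = 0.534890.
c = 2·atan2(√a, √(1−a)) = 1.64063 rad → d = 6371·c ≈ 10452.48 km.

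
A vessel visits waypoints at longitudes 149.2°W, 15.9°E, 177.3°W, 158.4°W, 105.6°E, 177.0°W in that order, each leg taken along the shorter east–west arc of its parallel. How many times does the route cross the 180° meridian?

Leg 1: -149.2° → +15.9°, shortest Δλ = 165.1° (east) — does not cross 180°.
Leg 2: +15.9° → -177.3°, shortest Δλ = 166.8° (east) — crosses 180°.
Leg 3: -177.3° → -158.4°, shortest Δλ = 18.9° (east) — does not cross 180°.
Leg 4: -158.4° → +105.6°, shortest Δλ = -96.0° (west) — crosses 180°.
Leg 5: +105.6° → -177.0°, shortest Δλ = 77.4° (east) — crosses 180°.
Total crossings: 3.

3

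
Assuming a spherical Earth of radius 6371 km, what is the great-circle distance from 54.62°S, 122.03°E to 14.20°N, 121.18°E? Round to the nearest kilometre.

7653 km

Δλ = 121.18 − 122.03 = -0.85°.
Δφ = 14.20 − -54.62 = 68.82°.
a = sin²(Δφ/2) + cos φ₁ · cos φ₂ · sin²(Δλ/2) = 0.319381.
c = 2·atan2(√a, √(1−a)) = 1.20120 rad → d = 6371·c ≈ 7652.86 km.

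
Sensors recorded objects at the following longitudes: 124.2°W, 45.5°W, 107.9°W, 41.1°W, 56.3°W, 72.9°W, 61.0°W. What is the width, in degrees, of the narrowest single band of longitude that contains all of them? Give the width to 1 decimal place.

83.1°

Sort the longitudes: -124.2°, -107.9°, -72.9°, -61.0°, -56.3°, -45.5°, -41.1°.
Eastward gaps between consecutive values (wrapping around): 16.3°, 35.0°, 11.9°, 4.7°, 10.8°, 4.4°, 276.9°.
Largest gap = 276.9° ⇒ minimal covering band is its complement: 360° − 276.9° = 83.1°.
Band runs from -124.2° eastward to -41.1°.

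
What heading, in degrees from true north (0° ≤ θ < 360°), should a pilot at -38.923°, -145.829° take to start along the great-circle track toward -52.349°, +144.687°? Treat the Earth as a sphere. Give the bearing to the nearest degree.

230°

Δλ = 144.687 − -145.829 = 290.516°; wrapped into (−180°, 180°]: -69.484°.
θ = atan2( sin Δλ · cos φ₂ , cos φ₁ · sin φ₂ − sin φ₁ · cos φ₂ · cos Δλ )
  = atan2(-0.57211, -0.48147) = -130.083° → normalised to [0°, 360°): 229.917°.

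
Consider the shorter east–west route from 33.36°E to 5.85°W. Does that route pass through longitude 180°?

No

Signed shortest Δλ = ((-5.85 − 33.36 + 180) mod 360) − 180 = -39.21°.
Going west by 39.21° from +33.36° reaches -5.85° without touching 180°.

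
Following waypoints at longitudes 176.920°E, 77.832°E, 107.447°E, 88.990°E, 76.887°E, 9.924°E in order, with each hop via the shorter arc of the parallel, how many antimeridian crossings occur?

0

Leg 1: +176.920° → +77.832°, shortest Δλ = -99.088° (west) — does not cross 180°.
Leg 2: +77.832° → +107.447°, shortest Δλ = 29.615° (east) — does not cross 180°.
Leg 3: +107.447° → +88.990°, shortest Δλ = -18.457° (west) — does not cross 180°.
Leg 4: +88.990° → +76.887°, shortest Δλ = -12.103° (west) — does not cross 180°.
Leg 5: +76.887° → +9.924°, shortest Δλ = -66.963° (west) — does not cross 180°.
Total crossings: 0.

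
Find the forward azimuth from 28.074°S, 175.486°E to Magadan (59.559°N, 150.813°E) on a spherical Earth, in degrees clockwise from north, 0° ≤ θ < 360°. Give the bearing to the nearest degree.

Δλ = 150.813 − 175.486 = -24.673°.
θ = atan2( sin Δλ · cos φ₂ , cos φ₁ · sin φ₂ − sin φ₁ · cos φ₂ · cos Δλ )
  = atan2(-0.21150, 0.97738) = -12.210° → normalised to [0°, 360°): 347.790°.

348°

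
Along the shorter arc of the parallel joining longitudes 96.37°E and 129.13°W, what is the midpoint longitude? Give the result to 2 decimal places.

163.62°E

Signed shortest Δλ from +96.37° to -129.13° is +134.50°.
Midpoint longitude = +96.37° + (+134.50°)/2 = +96.37° + 67.25° = +163.62°.
(The naïve average (+96.37 + -129.13)/2 = -16.38° is on the wrong side of the globe.)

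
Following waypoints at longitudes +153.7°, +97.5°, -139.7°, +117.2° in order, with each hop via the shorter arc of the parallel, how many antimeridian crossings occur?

2

Leg 1: +153.7° → +97.5°, shortest Δλ = -56.2° (west) — does not cross 180°.
Leg 2: +97.5° → -139.7°, shortest Δλ = 122.8° (east) — crosses 180°.
Leg 3: -139.7° → +117.2°, shortest Δλ = -103.1° (west) — crosses 180°.
Total crossings: 2.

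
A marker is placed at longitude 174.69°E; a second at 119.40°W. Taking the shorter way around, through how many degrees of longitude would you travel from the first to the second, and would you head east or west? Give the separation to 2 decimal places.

65.91° east

Raw difference: -119.40 − 174.69 = -294.09°.
Normalise into (−180°, 180°]: -294.09° + 360° = 65.91°.
Positive ⇒ the second point lies to the east; separation 65.91°.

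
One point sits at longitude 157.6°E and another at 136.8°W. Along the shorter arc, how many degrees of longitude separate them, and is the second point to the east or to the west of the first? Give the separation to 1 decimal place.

65.6° east

Raw difference: -136.8 − 157.6 = -294.4°.
Normalise into (−180°, 180°]: -294.4° + 360° = 65.6°.
Positive ⇒ the second point lies to the east; separation 65.6°.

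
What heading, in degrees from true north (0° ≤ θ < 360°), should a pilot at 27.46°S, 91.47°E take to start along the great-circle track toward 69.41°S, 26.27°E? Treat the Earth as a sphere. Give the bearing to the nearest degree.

203°

Δλ = 26.27 − 91.47 = -65.20°.
θ = atan2( sin Δλ · cos φ₂ , cos φ₁ · sin φ₂ − sin φ₁ · cos φ₂ · cos Δλ )
  = atan2(-0.31925, -0.76263) = -157.285° → normalised to [0°, 360°): 202.715°.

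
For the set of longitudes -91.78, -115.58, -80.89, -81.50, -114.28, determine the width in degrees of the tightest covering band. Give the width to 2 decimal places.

34.69°

Sort the longitudes: -115.58°, -114.28°, -91.78°, -81.50°, -80.89°.
Eastward gaps between consecutive values (wrapping around): 1.30°, 22.50°, 10.28°, 0.61°, 325.31°.
Largest gap = 325.31° ⇒ minimal covering band is its complement: 360° − 325.31° = 34.69°.
Band runs from -115.58° eastward to -80.89°.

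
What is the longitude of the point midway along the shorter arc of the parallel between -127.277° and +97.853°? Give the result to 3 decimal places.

Signed shortest Δλ from -127.277° to +97.853° is -134.870°.
Midpoint longitude = -127.277° + (-134.870°)/2 = -127.277° − 67.435° = -194.712°.
Normalise into (−180°, 180°]: +165.288°.
(The naïve average (-127.277 + +97.853)/2 = -14.712° is on the wrong side of the globe.)

+165.288°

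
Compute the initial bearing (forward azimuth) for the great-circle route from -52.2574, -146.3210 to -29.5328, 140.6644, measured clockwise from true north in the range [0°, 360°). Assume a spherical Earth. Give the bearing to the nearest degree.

263°

Δλ = 140.6644 − -146.3210 = 286.9854°; wrapped into (−180°, 180°]: -73.0146°.
θ = atan2( sin Δλ · cos φ₂ , cos φ₁ · sin φ₂ − sin φ₁ · cos φ₂ · cos Δλ )
  = atan2(-0.83212, -0.10073) = -96.902° → normalised to [0°, 360°): 263.098°.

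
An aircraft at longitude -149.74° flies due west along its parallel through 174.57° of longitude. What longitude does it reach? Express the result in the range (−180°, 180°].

+35.69°

Start at -149.74°; shift −174.57° → -324.31°.
-324.31° lies outside (−180°, 180°]; add 360° → +35.69°.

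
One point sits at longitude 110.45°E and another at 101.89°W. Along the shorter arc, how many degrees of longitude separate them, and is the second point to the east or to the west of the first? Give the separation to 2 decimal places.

147.66° east

Raw difference: -101.89 − 110.45 = -212.34°.
Normalise into (−180°, 180°]: -212.34° + 360° = 147.66°.
Positive ⇒ the second point lies to the east; separation 147.66°.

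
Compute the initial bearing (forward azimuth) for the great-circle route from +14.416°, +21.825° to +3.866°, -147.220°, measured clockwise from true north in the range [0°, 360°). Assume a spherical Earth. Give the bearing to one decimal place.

328.5°

Δλ = -147.220 − 21.825 = -169.045°.
θ = atan2( sin Δλ · cos φ₂ , cos φ₁ · sin φ₂ − sin φ₁ · cos φ₂ · cos Δλ )
  = atan2(-0.18961, 0.30917) = -31.520° → normalised to [0°, 360°): 328.480°.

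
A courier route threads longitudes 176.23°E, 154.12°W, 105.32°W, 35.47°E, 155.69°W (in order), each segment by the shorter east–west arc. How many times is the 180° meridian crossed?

Leg 1: +176.23° → -154.12°, shortest Δλ = 29.65° (east) — crosses 180°.
Leg 2: -154.12° → -105.32°, shortest Δλ = 48.8° (east) — does not cross 180°.
Leg 3: -105.32° → +35.47°, shortest Δλ = 140.79° (east) — does not cross 180°.
Leg 4: +35.47° → -155.69°, shortest Δλ = 168.84° (east) — crosses 180°.
Total crossings: 2.

2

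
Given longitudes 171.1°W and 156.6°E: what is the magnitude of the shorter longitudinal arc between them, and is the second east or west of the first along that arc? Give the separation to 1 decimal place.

Raw difference: 156.6 − -171.1 = 327.7°.
Normalise into (−180°, 180°]: 327.7° − 360° = -32.3°.
Negative ⇒ the second point lies to the west; separation 32.3°.

32.3° west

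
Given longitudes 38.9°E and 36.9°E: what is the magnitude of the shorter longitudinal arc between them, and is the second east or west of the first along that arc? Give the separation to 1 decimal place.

2.0° west

Raw difference: 36.9 − 38.9 = -2.0°.
Normalise into (−180°, 180°]: -2.0° stays -2.0°.
Negative ⇒ the second point lies to the west; separation 2.0°.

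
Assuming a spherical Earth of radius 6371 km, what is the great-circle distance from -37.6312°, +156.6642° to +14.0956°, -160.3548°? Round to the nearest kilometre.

7293 km

Δλ = -160.3548 − 156.6642 = -317.0190°; wrapped into (−180°, 180°]: 42.9810°.
Δφ = 14.0956 − -37.6312 = 51.7268°.
a = sin²(Δφ/2) + cos φ₁ · cos φ₂ · sin²(Δλ/2) = 0.293382.
c = 2·atan2(√a, √(1−a)) = 1.14479 rad → d = 6371·c ≈ 7293.47 km.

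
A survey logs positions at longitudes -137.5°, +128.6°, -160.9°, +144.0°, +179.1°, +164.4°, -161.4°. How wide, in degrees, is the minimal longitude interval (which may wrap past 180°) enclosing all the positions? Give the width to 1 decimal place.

93.9°

Sort the longitudes: -161.4°, -160.9°, -137.5°, +128.6°, +144.0°, +164.4°, +179.1°.
Eastward gaps between consecutive values (wrapping around): 0.5°, 23.4°, 266.1°, 15.4°, 20.4°, 14.7°, 19.5°.
Largest gap = 266.1° ⇒ minimal covering band is its complement: 360° − 266.1° = 93.9°.
Band runs from +128.6° eastward to -137.5°, crossing the antimeridian.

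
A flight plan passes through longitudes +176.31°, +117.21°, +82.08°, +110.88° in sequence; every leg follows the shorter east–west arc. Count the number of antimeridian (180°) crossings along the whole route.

Leg 1: +176.31° → +117.21°, shortest Δλ = -59.1° (west) — does not cross 180°.
Leg 2: +117.21° → +82.08°, shortest Δλ = -35.13° (west) — does not cross 180°.
Leg 3: +82.08° → +110.88°, shortest Δλ = 28.8° (east) — does not cross 180°.
Total crossings: 0.

0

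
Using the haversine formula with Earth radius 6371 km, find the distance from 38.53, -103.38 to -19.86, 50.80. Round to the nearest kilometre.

16781 km

Δλ = 50.80 − -103.38 = 154.18°.
Δφ = -19.86 − 38.53 = -58.39°.
a = sin²(Δφ/2) + cos φ₁ · cos φ₂ · sin²(Δλ/2) = 0.936963.
c = 2·atan2(√a, √(1−a)) = 2.63402 rad → d = 6371·c ≈ 16781.32 km.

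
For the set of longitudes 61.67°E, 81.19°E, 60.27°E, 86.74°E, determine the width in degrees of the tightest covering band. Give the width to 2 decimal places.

26.47°

Sort the longitudes: +60.27°, +61.67°, +81.19°, +86.74°.
Eastward gaps between consecutive values (wrapping around): 1.40°, 19.52°, 5.55°, 333.53°.
Largest gap = 333.53° ⇒ minimal covering band is its complement: 360° − 333.53° = 26.47°.
Band runs from +60.27° eastward to +86.74°.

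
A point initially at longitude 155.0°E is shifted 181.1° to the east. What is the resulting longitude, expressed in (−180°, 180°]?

Start at +155.0°; shift +181.1° → +336.1°.
+336.1° lies outside (−180°, 180°]; subtract 360° → -23.9°.

23.9°W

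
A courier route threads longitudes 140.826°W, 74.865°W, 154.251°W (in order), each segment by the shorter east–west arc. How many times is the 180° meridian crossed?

Leg 1: -140.826° → -74.865°, shortest Δλ = 65.961° (east) — does not cross 180°.
Leg 2: -74.865° → -154.251°, shortest Δλ = -79.386° (west) — does not cross 180°.
Total crossings: 0.

0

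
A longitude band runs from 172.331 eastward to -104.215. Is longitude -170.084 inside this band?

Band width going east from +172.331° to -104.215°: ((-104.215 − 172.331) mod 360) = 83.454°.
Offset of -170.084° east of the west edge: ((-170.084 − 172.331) mod 360) = 17.585°.
17.585° ≤ 83.454° ⇒ inside.

Yes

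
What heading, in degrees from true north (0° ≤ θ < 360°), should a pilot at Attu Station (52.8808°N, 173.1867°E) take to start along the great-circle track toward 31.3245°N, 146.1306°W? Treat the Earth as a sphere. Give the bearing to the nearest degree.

Δλ = -146.1306 − 173.1867 = -319.3173°; wrapped into (−180°, 180°]: 40.6827°.
θ = atan2( sin Δλ · cos φ₂ , cos φ₁ · sin φ₂ − sin φ₁ · cos φ₂ · cos Δλ )
  = atan2(0.55685, -0.20280) = 110.011° → normalised to [0°, 360°): 110.011°.

110°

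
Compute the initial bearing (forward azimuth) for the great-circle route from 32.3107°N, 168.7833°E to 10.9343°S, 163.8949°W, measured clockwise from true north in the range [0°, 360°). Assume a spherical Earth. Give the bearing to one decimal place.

144.3°

Δλ = -163.8949 − 168.7833 = -332.6782°; wrapped into (−180°, 180°]: 27.3218°.
θ = atan2( sin Δλ · cos φ₂ , cos φ₁ · sin φ₂ − sin φ₁ · cos φ₂ · cos Δλ )
  = atan2(0.45065, -0.62657) = 144.275° → normalised to [0°, 360°): 144.275°.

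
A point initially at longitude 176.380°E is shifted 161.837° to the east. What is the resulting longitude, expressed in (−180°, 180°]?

Start at +176.380°; shift +161.837° → +338.217°.
+338.217° lies outside (−180°, 180°]; subtract 360° → -21.783°.

21.783°W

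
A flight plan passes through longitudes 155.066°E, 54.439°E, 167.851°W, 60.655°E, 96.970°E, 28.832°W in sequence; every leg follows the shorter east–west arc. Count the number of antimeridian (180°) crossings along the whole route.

Leg 1: +155.066° → +54.439°, shortest Δλ = -100.627° (west) — does not cross 180°.
Leg 2: +54.439° → -167.851°, shortest Δλ = 137.71° (east) — crosses 180°.
Leg 3: -167.851° → +60.655°, shortest Δλ = -131.494° (west) — crosses 180°.
Leg 4: +60.655° → +96.970°, shortest Δλ = 36.315° (east) — does not cross 180°.
Leg 5: +96.970° → -28.832°, shortest Δλ = -125.802° (west) — does not cross 180°.
Total crossings: 2.

2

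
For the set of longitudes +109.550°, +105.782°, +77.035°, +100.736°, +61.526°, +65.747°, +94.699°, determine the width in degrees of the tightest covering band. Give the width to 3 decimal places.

48.024°

Sort the longitudes: +61.526°, +65.747°, +77.035°, +94.699°, +100.736°, +105.782°, +109.550°.
Eastward gaps between consecutive values (wrapping around): 4.221°, 11.288°, 17.664°, 6.037°, 5.046°, 3.768°, 311.976°.
Largest gap = 311.976° ⇒ minimal covering band is its complement: 360° − 311.976° = 48.024°.
Band runs from +61.526° eastward to +109.550°.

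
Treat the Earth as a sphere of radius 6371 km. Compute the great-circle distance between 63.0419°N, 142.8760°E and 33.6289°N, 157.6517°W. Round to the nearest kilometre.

5197 km

Δλ = -157.6517 − 142.8760 = -300.5277°; wrapped into (−180°, 180°]: 59.4723°.
Δφ = 33.6289 − 63.0419 = -29.4130°.
a = sin²(Δφ/2) + cos φ₁ · cos φ₂ · sin²(Δλ/2) = 0.157315.
c = 2·atan2(√a, √(1−a)) = 0.81568 rad → d = 6371·c ≈ 5196.72 km.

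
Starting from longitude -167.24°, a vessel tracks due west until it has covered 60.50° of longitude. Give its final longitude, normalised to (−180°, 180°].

Start at -167.24°; shift −60.50° → -227.74°.
-227.74° lies outside (−180°, 180°]; add 360° → +132.26°.

+132.26°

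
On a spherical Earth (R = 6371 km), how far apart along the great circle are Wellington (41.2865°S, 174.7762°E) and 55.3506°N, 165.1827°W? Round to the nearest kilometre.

Δλ = -165.1827 − 174.7762 = -339.9589°; wrapped into (−180°, 180°]: 20.0411°.
Δφ = 55.3506 − -41.2865 = 96.6371°.
a = sin²(Δφ/2) + cos φ₁ · cos φ₂ · sin²(Δλ/2) = 0.570725.
c = 2·atan2(√a, √(1−a)) = 1.71272 rad → d = 6371·c ≈ 10911.75 km.

10912 km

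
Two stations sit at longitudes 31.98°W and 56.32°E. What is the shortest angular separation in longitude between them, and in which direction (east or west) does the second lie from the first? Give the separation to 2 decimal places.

88.30° east

Raw difference: 56.32 − -31.98 = 88.3°.
Normalise into (−180°, 180°]: 88.3° stays 88.3°.
Positive ⇒ the second point lies to the east; separation 88.30°.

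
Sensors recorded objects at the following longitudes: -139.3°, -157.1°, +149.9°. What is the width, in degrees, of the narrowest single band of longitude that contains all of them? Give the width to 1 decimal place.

70.8°

Sort the longitudes: -157.1°, -139.3°, +149.9°.
Eastward gaps between consecutive values (wrapping around): 17.8°, 289.2°, 53.0°.
Largest gap = 289.2° ⇒ minimal covering band is its complement: 360° − 289.2° = 70.8°.
Band runs from +149.9° eastward to -139.3°, crossing the antimeridian.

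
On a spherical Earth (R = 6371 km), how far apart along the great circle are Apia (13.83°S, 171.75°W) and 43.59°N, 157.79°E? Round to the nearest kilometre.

7095 km

Δλ = 157.79 − -171.75 = 329.54°; wrapped into (−180°, 180°]: -30.46°.
Δφ = 43.59 − -13.83 = 57.42°.
a = sin²(Δφ/2) + cos φ₁ · cos φ₂ · sin²(Δλ/2) = 0.279295.
c = 2·atan2(√a, √(1−a)) = 1.11363 rad → d = 6371·c ≈ 7094.91 km.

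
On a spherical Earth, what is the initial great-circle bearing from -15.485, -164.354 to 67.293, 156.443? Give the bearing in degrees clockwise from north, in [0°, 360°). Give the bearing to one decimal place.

345.9°

Δλ = 156.443 − -164.354 = 320.797°; wrapped into (−180°, 180°]: -39.203°.
θ = atan2( sin Δλ · cos φ₂ , cos φ₁ · sin φ₂ − sin φ₁ · cos φ₂ · cos Δλ )
  = atan2(-0.24399, 0.96887) = -14.135° → normalised to [0°, 360°): 345.865°.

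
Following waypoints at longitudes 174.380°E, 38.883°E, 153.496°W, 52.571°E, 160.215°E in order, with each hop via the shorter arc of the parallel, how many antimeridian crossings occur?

2

Leg 1: +174.380° → +38.883°, shortest Δλ = -135.497° (west) — does not cross 180°.
Leg 2: +38.883° → -153.496°, shortest Δλ = 167.621° (east) — crosses 180°.
Leg 3: -153.496° → +52.571°, shortest Δλ = -153.933° (west) — crosses 180°.
Leg 4: +52.571° → +160.215°, shortest Δλ = 107.644° (east) — does not cross 180°.
Total crossings: 2.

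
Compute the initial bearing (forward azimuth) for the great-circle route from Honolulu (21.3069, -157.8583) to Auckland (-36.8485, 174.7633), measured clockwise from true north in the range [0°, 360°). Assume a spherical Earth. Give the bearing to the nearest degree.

Δλ = 174.7633 − -157.8583 = 332.6216°; wrapped into (−180°, 180°]: -27.3784°.
θ = atan2( sin Δλ · cos φ₂ , cos φ₁ · sin φ₂ − sin φ₁ · cos φ₂ · cos Δλ )
  = atan2(-0.36800, -0.81691) = -155.750° → normalised to [0°, 360°): 204.250°.

204°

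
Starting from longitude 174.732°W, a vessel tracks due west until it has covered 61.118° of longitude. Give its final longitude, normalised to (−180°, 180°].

Start at -174.732°; shift −61.118° → -235.850°.
-235.850° lies outside (−180°, 180°]; add 360° → +124.150°.

124.150°E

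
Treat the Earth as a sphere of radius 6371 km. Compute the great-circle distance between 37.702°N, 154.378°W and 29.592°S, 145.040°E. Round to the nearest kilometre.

9779 km

Δλ = 145.040 − -154.378 = 299.418°; wrapped into (−180°, 180°]: -60.582°.
Δφ = -29.592 − 37.702 = -67.294°.
a = sin²(Δφ/2) + cos φ₁ · cos φ₂ · sin²(Δλ/2) = 0.482034.
c = 2·atan2(√a, √(1−a)) = 1.53486 rad → d = 6371·c ≈ 9778.57 km.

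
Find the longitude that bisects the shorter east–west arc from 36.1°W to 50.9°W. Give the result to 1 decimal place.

43.5°W

Signed shortest Δλ from -36.1° to -50.9° is -14.8°.
Midpoint longitude = -36.1° + (-14.8°)/2 = -36.1° − 7.4° = -43.5°.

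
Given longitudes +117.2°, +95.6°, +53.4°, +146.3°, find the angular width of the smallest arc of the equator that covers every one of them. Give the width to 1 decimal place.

92.9°

Sort the longitudes: +53.4°, +95.6°, +117.2°, +146.3°.
Eastward gaps between consecutive values (wrapping around): 42.2°, 21.6°, 29.1°, 267.1°.
Largest gap = 267.1° ⇒ minimal covering band is its complement: 360° − 267.1° = 92.9°.
Band runs from +53.4° eastward to +146.3°.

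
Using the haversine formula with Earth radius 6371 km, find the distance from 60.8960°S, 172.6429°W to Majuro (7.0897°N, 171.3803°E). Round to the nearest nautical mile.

Δλ = 171.3803 − -172.6429 = 344.0232°; wrapped into (−180°, 180°]: -15.9768°.
Δφ = 7.0897 − -60.8960 = 67.9857°.
a = sin²(Δφ/2) + cos φ₁ · cos φ₂ · sin²(Δλ/2) = 0.321903.
c = 2·atan2(√a, √(1−a)) = 1.20661 rad → d = 6371·c ≈ 7687.28 km ≈ 4150.80 nmi.

4151 nmi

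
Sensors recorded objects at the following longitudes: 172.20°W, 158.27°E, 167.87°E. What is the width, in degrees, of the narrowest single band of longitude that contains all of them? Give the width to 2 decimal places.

29.53°

Sort the longitudes: -172.20°, +158.27°, +167.87°.
Eastward gaps between consecutive values (wrapping around): 330.47°, 9.60°, 19.93°.
Largest gap = 330.47° ⇒ minimal covering band is its complement: 360° − 330.47° = 29.53°.
Band runs from +158.27° eastward to -172.20°, crossing the antimeridian.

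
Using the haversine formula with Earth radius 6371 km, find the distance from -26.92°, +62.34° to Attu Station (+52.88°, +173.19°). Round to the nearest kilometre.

13737 km

Δλ = 173.19 − 62.34 = 110.85°.
Δφ = 52.88 − -26.92 = 79.80°.
a = sin²(Δφ/2) + cos φ₁ · cos φ₂ · sin²(Δλ/2) = 0.776263.
c = 2·atan2(√a, √(1−a)) = 2.15619 rad → d = 6371·c ≈ 13737.08 km.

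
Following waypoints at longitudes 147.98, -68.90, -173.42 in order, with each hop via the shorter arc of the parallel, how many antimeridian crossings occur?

1

Leg 1: +147.98° → -68.90°, shortest Δλ = 143.12° (east) — crosses 180°.
Leg 2: -68.90° → -173.42°, shortest Δλ = -104.52° (west) — does not cross 180°.
Total crossings: 1.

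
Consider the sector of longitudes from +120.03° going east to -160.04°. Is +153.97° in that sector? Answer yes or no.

Yes

Band width going east from +120.03° to -160.04°: ((-160.04 − 120.03) mod 360) = 79.93°.
Offset of +153.97° east of the west edge: ((153.97 − 120.03) mod 360) = 33.94°.
33.94° ≤ 79.93° ⇒ inside.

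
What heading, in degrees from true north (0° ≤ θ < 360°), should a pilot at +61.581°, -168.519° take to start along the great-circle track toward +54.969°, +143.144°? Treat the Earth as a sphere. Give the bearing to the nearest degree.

Δλ = 143.144 − -168.519 = 311.663°; wrapped into (−180°, 180°]: -48.337°.
θ = atan2( sin Δλ · cos φ₂ , cos φ₁ · sin φ₂ − sin φ₁ · cos φ₂ · cos Δλ )
  = atan2(-0.42883, 0.05411) = -82.809° → normalised to [0°, 360°): 277.191°.

277°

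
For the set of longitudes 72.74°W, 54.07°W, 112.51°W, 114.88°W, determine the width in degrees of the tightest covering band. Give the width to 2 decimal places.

Sort the longitudes: -114.88°, -112.51°, -72.74°, -54.07°.
Eastward gaps between consecutive values (wrapping around): 2.37°, 39.77°, 18.67°, 299.19°.
Largest gap = 299.19° ⇒ minimal covering band is its complement: 360° − 299.19° = 60.81°.
Band runs from -114.88° eastward to -54.07°.

60.81°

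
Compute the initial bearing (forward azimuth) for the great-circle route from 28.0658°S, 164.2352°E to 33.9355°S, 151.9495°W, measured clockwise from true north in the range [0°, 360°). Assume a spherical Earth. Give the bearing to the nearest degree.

Δλ = -151.9495 − 164.2352 = -316.1847°; wrapped into (−180°, 180°]: 43.8153°.
θ = atan2( sin Δλ · cos φ₂ , cos φ₁ · sin φ₂ − sin φ₁ · cos φ₂ · cos Δλ )
  = atan2(0.57441, -0.21095) = 110.166° → normalised to [0°, 360°): 110.166°.

110°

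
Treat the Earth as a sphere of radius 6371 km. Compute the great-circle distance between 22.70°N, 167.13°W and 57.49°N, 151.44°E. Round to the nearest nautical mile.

Δλ = 151.44 − -167.13 = 318.57°; wrapped into (−180°, 180°]: -41.43°.
Δφ = 57.49 − 22.70 = 34.79°.
a = sin²(Δφ/2) + cos φ₁ · cos φ₂ · sin²(Δλ/2) = 0.151411.
c = 2·atan2(√a, √(1−a)) = 0.79934 rad → d = 6371·c ≈ 5092.61 km ≈ 2749.79 nmi.

2750 nmi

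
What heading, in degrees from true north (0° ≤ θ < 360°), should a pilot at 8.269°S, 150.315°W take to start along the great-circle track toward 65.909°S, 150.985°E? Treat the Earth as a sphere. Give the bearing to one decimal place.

201.8°

Δλ = 150.985 − -150.315 = 301.300°; wrapped into (−180°, 180°]: -58.700°.
θ = atan2( sin Δλ · cos φ₂ , cos φ₁ · sin φ₂ − sin φ₁ · cos φ₂ · cos Δλ )
  = atan2(-0.34878, -0.87291) = -158.220° → normalised to [0°, 360°): 201.780°.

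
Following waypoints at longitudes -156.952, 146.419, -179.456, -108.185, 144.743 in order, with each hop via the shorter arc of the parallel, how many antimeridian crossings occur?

Leg 1: -156.952° → +146.419°, shortest Δλ = -56.629° (west) — crosses 180°.
Leg 2: +146.419° → -179.456°, shortest Δλ = 34.125° (east) — crosses 180°.
Leg 3: -179.456° → -108.185°, shortest Δλ = 71.271° (east) — does not cross 180°.
Leg 4: -108.185° → +144.743°, shortest Δλ = -107.072° (west) — crosses 180°.
Total crossings: 3.

3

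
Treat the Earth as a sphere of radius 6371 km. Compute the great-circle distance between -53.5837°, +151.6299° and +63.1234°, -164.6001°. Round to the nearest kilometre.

13521 km

Δλ = -164.6001 − 151.6299 = -316.2300°; wrapped into (−180°, 180°]: 43.7700°.
Δφ = 63.1234 − -53.5837 = 116.7071°.
a = sin²(Δφ/2) + cos φ₁ · cos φ₂ · sin²(Δλ/2) = 0.762002.
c = 2·atan2(√a, √(1−a)) = 2.12234 rad → d = 6371·c ≈ 13521.44 km.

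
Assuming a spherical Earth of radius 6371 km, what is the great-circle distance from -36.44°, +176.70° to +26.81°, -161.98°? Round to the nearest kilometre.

Δλ = -161.98 − 176.70 = -338.68°; wrapped into (−180°, 180°]: 21.32°.
Δφ = 26.81 − -36.44 = 63.25°.
a = sin²(Δφ/2) + cos φ₁ · cos φ₂ · sin²(Δλ/2) = 0.299519.
c = 2·atan2(√a, √(1−a)) = 1.15823 rad → d = 6371·c ≈ 7379.08 km.

7379 km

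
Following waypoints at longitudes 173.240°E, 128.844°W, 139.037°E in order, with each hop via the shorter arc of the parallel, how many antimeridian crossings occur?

Leg 1: +173.240° → -128.844°, shortest Δλ = 57.916° (east) — crosses 180°.
Leg 2: -128.844° → +139.037°, shortest Δλ = -92.119° (west) — crosses 180°.
Total crossings: 2.

2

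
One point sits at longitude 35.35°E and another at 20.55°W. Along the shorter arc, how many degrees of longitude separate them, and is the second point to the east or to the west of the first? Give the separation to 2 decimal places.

Raw difference: -20.55 − 35.35 = -55.9°.
Normalise into (−180°, 180°]: -55.9° stays -55.9°.
Negative ⇒ the second point lies to the west; separation 55.90°.

55.90° west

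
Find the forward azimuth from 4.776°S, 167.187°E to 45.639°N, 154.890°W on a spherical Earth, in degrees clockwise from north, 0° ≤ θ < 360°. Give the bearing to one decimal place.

29.5°

Δλ = -154.890 − 167.187 = -322.077°; wrapped into (−180°, 180°]: 37.923°.
θ = atan2( sin Δλ · cos φ₂ , cos φ₁ · sin φ₂ − sin φ₁ · cos φ₂ · cos Δλ )
  = atan2(0.42972, 0.75839) = 29.537° → normalised to [0°, 360°): 29.537°.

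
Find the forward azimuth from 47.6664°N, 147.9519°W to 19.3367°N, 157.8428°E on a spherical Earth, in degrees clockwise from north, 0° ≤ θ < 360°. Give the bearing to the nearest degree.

256°

Δλ = 157.8428 − -147.9519 = 305.7947°; wrapped into (−180°, 180°]: -54.2053°.
θ = atan2( sin Δλ · cos φ₂ , cos φ₁ · sin φ₂ − sin φ₁ · cos φ₂ · cos Δλ )
  = atan2(-0.76536, -0.18499) = -103.588° → normalised to [0°, 360°): 256.412°.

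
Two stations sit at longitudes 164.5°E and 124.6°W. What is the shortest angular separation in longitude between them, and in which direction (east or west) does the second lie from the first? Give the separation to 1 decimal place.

Raw difference: -124.6 − 164.5 = -289.1°.
Normalise into (−180°, 180°]: -289.1° + 360° = 70.9°.
Positive ⇒ the second point lies to the east; separation 70.9°.

70.9° east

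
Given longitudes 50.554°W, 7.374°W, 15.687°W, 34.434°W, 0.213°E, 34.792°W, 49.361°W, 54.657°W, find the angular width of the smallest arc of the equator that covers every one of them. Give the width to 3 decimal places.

Sort the longitudes: -54.657°, -50.554°, -49.361°, -34.792°, -34.434°, -15.687°, -7.374°, +0.213°.
Eastward gaps between consecutive values (wrapping around): 4.103°, 1.193°, 14.569°, 0.358°, 18.747°, 8.313°, 7.587°, 305.130°.
Largest gap = 305.130° ⇒ minimal covering band is its complement: 360° − 305.130° = 54.870°.
Band runs from -54.657° eastward to +0.213°.

54.870°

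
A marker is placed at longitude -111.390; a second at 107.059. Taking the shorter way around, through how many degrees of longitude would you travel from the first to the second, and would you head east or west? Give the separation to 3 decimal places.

141.551° west

Raw difference: 107.059 − -111.390 = 218.449°.
Normalise into (−180°, 180°]: 218.449° − 360° = -141.551°.
Negative ⇒ the second point lies to the west; separation 141.551°.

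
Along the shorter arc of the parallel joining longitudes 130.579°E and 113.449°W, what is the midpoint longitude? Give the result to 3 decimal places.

Signed shortest Δλ from +130.579° to -113.449° is +115.972°.
Midpoint longitude = +130.579° + (+115.972°)/2 = +130.579° + 57.986° = +188.565°.
Normalise into (−180°, 180°]: -171.435°.
(The naïve average (+130.579 + -113.449)/2 = 8.565° is on the wrong side of the globe.)

171.435°W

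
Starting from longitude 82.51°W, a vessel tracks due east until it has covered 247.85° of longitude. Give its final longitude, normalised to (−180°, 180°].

Start at -82.51°; shift +247.85° → +165.34°.
+165.34° already lies in (−180°, 180°].

165.34°E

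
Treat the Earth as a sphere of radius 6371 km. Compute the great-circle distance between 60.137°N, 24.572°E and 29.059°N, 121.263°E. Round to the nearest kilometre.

7589 km

Δλ = 121.263 − 24.572 = 96.691°.
Δφ = 29.059 − 60.137 = -31.078°.
a = sin²(Δφ/2) + cos φ₁ · cos φ₂ · sin²(Δλ/2) = 0.314748.
c = 2·atan2(√a, √(1−a)) = 1.19124 rad → d = 6371·c ≈ 7589.42 km.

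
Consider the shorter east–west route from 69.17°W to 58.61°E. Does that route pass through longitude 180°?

No

Signed shortest Δλ = ((58.61 − -69.17 + 180) mod 360) − 180 = 127.78°.
Going east by 127.78° from -69.17° reaches +58.61° without touching 180°.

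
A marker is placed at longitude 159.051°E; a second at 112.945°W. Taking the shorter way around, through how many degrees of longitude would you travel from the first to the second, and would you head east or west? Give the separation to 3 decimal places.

Raw difference: -112.945 − 159.051 = -271.996°.
Normalise into (−180°, 180°]: -271.996° + 360° = 88.004°.
Positive ⇒ the second point lies to the east; separation 88.004°.

88.004° east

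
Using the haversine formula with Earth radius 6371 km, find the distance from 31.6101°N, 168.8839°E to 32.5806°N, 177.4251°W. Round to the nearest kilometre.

Δλ = -177.4251 − 168.8839 = -346.3090°; wrapped into (−180°, 180°]: 13.6910°.
Δφ = 32.5806 − 31.6101 = 0.9705°.
a = sin²(Δφ/2) + cos φ₁ · cos φ₂ · sin²(Δλ/2) = 0.010267.
c = 2·atan2(√a, √(1−a)) = 0.20300 rad → d = 6371·c ≈ 1293.31 km.

1293 km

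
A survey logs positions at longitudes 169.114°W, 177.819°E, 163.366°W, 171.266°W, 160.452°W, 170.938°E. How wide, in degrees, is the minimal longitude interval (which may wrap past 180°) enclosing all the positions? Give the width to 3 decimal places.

Sort the longitudes: -171.266°, -169.114°, -163.366°, -160.452°, +170.938°, +177.819°.
Eastward gaps between consecutive values (wrapping around): 2.152°, 5.748°, 2.914°, 331.390°, 6.881°, 10.915°.
Largest gap = 331.390° ⇒ minimal covering band is its complement: 360° − 331.390° = 28.610°.
Band runs from +170.938° eastward to -160.452°, crossing the antimeridian.

28.610°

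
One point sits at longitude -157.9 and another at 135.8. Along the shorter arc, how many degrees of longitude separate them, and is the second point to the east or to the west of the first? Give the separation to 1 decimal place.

66.3° west

Raw difference: 135.8 − -157.9 = 293.7°.
Normalise into (−180°, 180°]: 293.7° − 360° = -66.3°.
Negative ⇒ the second point lies to the west; separation 66.3°.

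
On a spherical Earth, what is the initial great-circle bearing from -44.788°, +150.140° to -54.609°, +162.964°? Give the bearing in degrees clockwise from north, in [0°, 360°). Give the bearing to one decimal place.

144.6°

Δλ = 162.964 − 150.140 = 12.824°.
θ = atan2( sin Δλ · cos φ₂ , cos φ₁ · sin φ₂ − sin φ₁ · cos φ₂ · cos Δλ )
  = atan2(0.12855, -0.18075) = 144.580° → normalised to [0°, 360°): 144.580°.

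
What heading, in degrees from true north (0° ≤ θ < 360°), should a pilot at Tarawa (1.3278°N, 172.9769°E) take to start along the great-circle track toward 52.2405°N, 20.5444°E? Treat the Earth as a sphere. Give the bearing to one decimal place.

340.6°

Δλ = 20.5444 − 172.9769 = -152.4325°.
θ = atan2( sin Δλ · cos φ₂ , cos φ₁ · sin φ₂ − sin φ₁ · cos φ₂ · cos Δλ )
  = atan2(-0.28339, 0.80295) = -19.440° → normalised to [0°, 360°): 340.560°.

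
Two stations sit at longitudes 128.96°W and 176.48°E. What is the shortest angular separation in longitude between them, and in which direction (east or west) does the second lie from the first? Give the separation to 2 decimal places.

Raw difference: 176.48 − -128.96 = 305.44°.
Normalise into (−180°, 180°]: 305.44° − 360° = -54.56°.
Negative ⇒ the second point lies to the west; separation 54.56°.

54.56° west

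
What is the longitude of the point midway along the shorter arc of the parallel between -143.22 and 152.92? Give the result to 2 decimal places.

Signed shortest Δλ from -143.22° to +152.92° is -63.86°.
Midpoint longitude = -143.22° + (-63.86°)/2 = -143.22° − 31.93° = -175.15°.
(The naïve average (-143.22 + +152.92)/2 = 4.85° is on the wrong side of the globe.)

-175.15°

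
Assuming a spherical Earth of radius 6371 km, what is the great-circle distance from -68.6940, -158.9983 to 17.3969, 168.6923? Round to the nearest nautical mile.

Δλ = 168.6923 − -158.9983 = 327.6906°; wrapped into (−180°, 180°]: -32.3094°.
Δφ = 17.3969 − -68.6940 = 86.0909°.
a = sin²(Δφ/2) + cos φ₁ · cos φ₂ · sin²(Δλ/2) = 0.492754.
c = 2·atan2(√a, √(1−a)) = 1.55630 rad → d = 6371·c ≈ 9915.22 km ≈ 5353.79 nmi.

5354 nmi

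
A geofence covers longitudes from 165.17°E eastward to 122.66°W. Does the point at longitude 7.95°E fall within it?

No

Band width going east from +165.17° to -122.66°: ((-122.66 − 165.17) mod 360) = 72.17°.
Offset of +7.95° east of the west edge: ((7.95 − 165.17) mod 360) = 202.78°.
202.78° > 72.17° ⇒ outside.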